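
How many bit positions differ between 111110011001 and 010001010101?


XOR: 101111001100
Count of 1s: 7

7


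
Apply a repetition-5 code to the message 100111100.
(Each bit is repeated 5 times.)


Each bit -> 5 copies

111110000000000111111111111111111110000000000


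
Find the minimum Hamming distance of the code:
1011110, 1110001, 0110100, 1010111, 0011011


Comparing all pairs, minimum distance: 2
Can detect 1 errors, correct 0 errors

2


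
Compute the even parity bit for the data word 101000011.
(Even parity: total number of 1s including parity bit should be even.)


Number of 1s in data: 4
Parity bit: 0

0


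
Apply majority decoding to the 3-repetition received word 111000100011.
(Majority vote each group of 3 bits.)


Groups: 111, 000, 100, 011
Majority votes: 1001

1001


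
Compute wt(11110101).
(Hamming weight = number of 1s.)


Counting 1s in 11110101

6


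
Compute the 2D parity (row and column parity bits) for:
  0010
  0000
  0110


Row parities: 100
Column parities: 0100

Row P: 100, Col P: 0100, Corner: 1


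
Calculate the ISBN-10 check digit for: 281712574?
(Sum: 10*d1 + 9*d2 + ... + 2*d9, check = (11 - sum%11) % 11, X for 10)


Weighted sum: 214
214 mod 11 = 5

Check digit: 6


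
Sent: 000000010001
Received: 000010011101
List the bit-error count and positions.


XOR: 000010001100

3 error(s) at position(s): 4, 8, 9


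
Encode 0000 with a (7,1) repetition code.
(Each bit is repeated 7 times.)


Each bit -> 7 copies

0000000000000000000000000000


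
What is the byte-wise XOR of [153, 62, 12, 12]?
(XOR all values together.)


XOR chain: 153 ^ 62 ^ 12 ^ 12 = 167

167


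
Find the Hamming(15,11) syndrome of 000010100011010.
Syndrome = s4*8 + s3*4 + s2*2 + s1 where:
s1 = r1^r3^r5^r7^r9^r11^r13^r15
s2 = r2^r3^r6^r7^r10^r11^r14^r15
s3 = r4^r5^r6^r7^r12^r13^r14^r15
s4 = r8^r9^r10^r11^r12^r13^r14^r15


s1=1, s2=1, s3=0, s4=1

Syndrome = 11 (error at position 11)


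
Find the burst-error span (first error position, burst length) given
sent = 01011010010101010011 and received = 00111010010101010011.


XOR: 01100000000000000000

Burst at position 1, length 2


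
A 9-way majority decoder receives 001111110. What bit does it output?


Ones: 6 out of 9
Threshold: 5

1 (6/9 voted 1)


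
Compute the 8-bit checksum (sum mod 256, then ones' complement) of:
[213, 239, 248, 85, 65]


Sum = 850 mod 256 = 82
Complement = 173

173


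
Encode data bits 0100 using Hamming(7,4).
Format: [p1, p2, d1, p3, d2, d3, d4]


Parity bits: p1=1, p2=0, p3=1

1001100


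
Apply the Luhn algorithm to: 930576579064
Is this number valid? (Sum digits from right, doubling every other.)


Luhn sum = 52
52 mod 10 = 2

Invalid (Luhn sum mod 10 = 2)


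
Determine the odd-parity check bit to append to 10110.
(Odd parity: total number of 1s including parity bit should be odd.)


Number of 1s in data: 3
Parity bit: 0

0


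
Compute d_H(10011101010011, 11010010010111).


XOR: 01001111000100
Count of 1s: 6

6


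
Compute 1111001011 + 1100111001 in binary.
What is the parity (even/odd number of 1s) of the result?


1111001011 = 971
1100111001 = 825
Sum = 1796 = 11100000100
1s count = 4

even parity (4 ones in 11100000100)


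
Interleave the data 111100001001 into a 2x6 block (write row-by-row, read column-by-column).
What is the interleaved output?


Matrix:
  111100
  001001
Read columns: 101011100001

101011100001


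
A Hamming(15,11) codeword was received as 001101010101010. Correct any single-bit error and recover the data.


Syndrome = 1: error at position 1

Data: 10100101010 (corrected bit 1)


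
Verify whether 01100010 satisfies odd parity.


Number of 1s: 3

Yes, parity is correct (3 ones)


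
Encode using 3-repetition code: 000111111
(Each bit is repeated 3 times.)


Each bit -> 3 copies

000000000111111111111111111


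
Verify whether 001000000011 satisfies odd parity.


Number of 1s: 3

Yes, parity is correct (3 ones)


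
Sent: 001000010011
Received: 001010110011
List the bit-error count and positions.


XOR: 000010100000

2 error(s) at position(s): 4, 6


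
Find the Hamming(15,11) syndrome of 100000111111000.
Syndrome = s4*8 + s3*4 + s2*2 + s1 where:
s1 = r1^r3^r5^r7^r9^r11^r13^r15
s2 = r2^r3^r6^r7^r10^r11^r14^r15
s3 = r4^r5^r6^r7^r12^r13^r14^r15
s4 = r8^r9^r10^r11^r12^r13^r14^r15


s1=0, s2=1, s3=0, s4=1

Syndrome = 10 (error at position 10)


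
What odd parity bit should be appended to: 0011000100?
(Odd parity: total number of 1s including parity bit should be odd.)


Number of 1s in data: 3
Parity bit: 0

0


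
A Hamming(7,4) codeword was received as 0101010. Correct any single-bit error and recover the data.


Syndrome = 0: no error detected

Data: 0010 (no errors)


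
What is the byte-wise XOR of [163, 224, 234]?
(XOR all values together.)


XOR chain: 163 ^ 224 ^ 234 = 169

169


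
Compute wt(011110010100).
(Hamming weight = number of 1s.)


Counting 1s in 011110010100

6


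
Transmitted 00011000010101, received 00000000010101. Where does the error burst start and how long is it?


XOR: 00011000000000

Burst at position 3, length 2


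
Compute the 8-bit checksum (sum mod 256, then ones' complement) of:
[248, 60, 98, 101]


Sum = 507 mod 256 = 251
Complement = 4

4


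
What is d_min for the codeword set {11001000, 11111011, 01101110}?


Comparing all pairs, minimum distance: 4
Can detect 3 errors, correct 1 errors

4


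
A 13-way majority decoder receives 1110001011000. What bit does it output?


Ones: 6 out of 13
Threshold: 7

0 (6/13 voted 1)


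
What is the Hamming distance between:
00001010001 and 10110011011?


XOR: 10111001010
Count of 1s: 6

6


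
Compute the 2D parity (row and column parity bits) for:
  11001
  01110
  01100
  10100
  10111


Row parities: 11000
Column parities: 11000

Row P: 11000, Col P: 11000, Corner: 0


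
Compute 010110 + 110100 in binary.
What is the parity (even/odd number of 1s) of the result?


010110 = 22
110100 = 52
Sum = 74 = 1001010
1s count = 3

odd parity (3 ones in 1001010)


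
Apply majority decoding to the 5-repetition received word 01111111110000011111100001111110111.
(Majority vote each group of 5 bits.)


Groups: 01111, 11111, 00000, 11111, 10000, 11111, 10111
Majority votes: 1101011

1101011


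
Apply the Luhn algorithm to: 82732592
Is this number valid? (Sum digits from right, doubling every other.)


Luhn sum = 37
37 mod 10 = 7

Invalid (Luhn sum mod 10 = 7)


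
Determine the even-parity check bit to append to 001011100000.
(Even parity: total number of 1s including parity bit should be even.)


Number of 1s in data: 4
Parity bit: 0

0


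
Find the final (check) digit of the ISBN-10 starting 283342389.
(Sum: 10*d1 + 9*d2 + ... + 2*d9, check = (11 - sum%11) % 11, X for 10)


Weighted sum: 225
225 mod 11 = 5

Check digit: 6


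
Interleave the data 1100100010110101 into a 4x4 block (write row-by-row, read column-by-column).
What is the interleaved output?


Matrix:
  1100
  1000
  1011
  0101
Read columns: 1110100100100011

1110100100100011


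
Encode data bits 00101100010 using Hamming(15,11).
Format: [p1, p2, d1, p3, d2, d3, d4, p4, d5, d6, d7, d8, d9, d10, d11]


Parity bits: p1=1, p2=1, p3=0, p4=1

110001011100010


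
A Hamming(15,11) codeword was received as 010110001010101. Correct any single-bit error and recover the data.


Syndrome = 3: error at position 3

Data: 11001010101 (corrected bit 3)


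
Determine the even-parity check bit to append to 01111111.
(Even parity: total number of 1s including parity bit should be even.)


Number of 1s in data: 7
Parity bit: 1

1


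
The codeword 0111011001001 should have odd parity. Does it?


Number of 1s: 7

Yes, parity is correct (7 ones)


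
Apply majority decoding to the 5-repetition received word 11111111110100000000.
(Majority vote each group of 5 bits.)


Groups: 11111, 11111, 01000, 00000
Majority votes: 1100

1100


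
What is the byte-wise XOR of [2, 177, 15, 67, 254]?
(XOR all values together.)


XOR chain: 2 ^ 177 ^ 15 ^ 67 ^ 254 = 1

1


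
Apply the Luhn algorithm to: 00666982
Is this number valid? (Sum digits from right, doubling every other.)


Luhn sum = 30
30 mod 10 = 0

Valid (Luhn sum mod 10 = 0)


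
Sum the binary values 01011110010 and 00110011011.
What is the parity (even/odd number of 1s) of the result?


01011110010 = 754
00110011011 = 411
Sum = 1165 = 10010001101
1s count = 5

odd parity (5 ones in 10010001101)


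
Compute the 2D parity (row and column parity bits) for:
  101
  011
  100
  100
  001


Row parities: 00111
Column parities: 111

Row P: 00111, Col P: 111, Corner: 1


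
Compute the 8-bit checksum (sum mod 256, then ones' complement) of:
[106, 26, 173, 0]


Sum = 305 mod 256 = 49
Complement = 206

206


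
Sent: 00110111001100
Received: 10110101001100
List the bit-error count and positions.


XOR: 10000010000000

2 error(s) at position(s): 0, 6


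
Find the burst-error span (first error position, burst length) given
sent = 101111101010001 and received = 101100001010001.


XOR: 000011100000000

Burst at position 4, length 3


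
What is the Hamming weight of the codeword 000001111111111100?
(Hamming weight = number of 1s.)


Counting 1s in 000001111111111100

11


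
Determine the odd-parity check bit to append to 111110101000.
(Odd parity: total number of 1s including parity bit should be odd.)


Number of 1s in data: 7
Parity bit: 0

0


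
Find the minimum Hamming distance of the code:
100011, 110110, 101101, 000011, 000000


Comparing all pairs, minimum distance: 1
Can detect 0 errors, correct 0 errors

1


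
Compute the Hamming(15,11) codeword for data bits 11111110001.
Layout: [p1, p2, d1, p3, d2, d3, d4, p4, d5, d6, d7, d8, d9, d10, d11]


Parity bits: p1=0, p2=0, p3=0, p4=0

001011101110001


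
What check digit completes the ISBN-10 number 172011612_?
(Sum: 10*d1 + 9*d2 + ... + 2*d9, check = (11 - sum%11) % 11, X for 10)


Weighted sum: 131
131 mod 11 = 10

Check digit: 1


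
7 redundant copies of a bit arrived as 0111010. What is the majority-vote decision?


Ones: 4 out of 7
Threshold: 4

1 (4/7 voted 1)


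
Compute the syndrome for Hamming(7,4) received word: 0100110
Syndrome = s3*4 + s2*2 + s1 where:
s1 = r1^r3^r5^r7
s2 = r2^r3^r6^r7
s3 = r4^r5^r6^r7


s1=1, s2=0, s3=0

Syndrome = 1 (error at position 1)


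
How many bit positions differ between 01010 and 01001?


XOR: 00011
Count of 1s: 2

2


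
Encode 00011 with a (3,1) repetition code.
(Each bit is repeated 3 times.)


Each bit -> 3 copies

000000000111111


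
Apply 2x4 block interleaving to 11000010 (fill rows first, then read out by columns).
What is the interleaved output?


Matrix:
  1100
  0010
Read columns: 10100100

10100100


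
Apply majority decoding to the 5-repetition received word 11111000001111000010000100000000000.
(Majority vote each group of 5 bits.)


Groups: 11111, 00000, 11110, 00010, 00010, 00000, 00000
Majority votes: 1010000

1010000


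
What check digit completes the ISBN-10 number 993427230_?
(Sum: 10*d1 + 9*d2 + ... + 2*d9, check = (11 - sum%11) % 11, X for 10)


Weighted sum: 287
287 mod 11 = 1

Check digit: X


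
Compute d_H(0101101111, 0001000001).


XOR: 0100101110
Count of 1s: 5

5


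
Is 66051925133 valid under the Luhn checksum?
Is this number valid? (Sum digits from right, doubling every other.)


Luhn sum = 33
33 mod 10 = 3

Invalid (Luhn sum mod 10 = 3)


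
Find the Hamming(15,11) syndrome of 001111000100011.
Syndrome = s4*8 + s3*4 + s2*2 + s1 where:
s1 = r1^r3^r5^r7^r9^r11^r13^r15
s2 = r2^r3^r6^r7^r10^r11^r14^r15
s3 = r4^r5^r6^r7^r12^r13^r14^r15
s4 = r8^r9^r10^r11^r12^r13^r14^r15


s1=1, s2=1, s3=1, s4=1

Syndrome = 15 (error at position 15)


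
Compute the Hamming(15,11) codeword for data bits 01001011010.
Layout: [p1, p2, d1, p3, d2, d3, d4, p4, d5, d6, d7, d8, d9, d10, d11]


Parity bits: p1=1, p2=0, p3=1, p4=0

100110001011010


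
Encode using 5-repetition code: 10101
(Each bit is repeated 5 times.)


Each bit -> 5 copies

1111100000111110000011111


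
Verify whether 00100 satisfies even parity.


Number of 1s: 1

No, parity error (1 ones)


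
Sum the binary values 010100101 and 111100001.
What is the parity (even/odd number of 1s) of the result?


010100101 = 165
111100001 = 481
Sum = 646 = 1010000110
1s count = 4

even parity (4 ones in 1010000110)


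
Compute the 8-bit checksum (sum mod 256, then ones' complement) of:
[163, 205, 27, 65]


Sum = 460 mod 256 = 204
Complement = 51

51


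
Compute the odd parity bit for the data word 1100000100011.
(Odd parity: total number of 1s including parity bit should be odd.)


Number of 1s in data: 5
Parity bit: 0

0


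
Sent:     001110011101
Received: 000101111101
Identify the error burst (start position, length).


XOR: 001011100000

Burst at position 2, length 5


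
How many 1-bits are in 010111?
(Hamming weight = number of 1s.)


Counting 1s in 010111

4


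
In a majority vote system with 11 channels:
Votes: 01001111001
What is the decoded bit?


Ones: 6 out of 11
Threshold: 6

1 (6/11 voted 1)


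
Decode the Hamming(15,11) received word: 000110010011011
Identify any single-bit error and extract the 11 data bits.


Syndrome = 15: error at position 15

Data: 01000011010 (corrected bit 15)


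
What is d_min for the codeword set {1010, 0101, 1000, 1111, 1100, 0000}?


Comparing all pairs, minimum distance: 1
Can detect 0 errors, correct 0 errors

1


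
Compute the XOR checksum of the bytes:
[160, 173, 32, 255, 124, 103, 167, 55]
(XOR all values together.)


XOR chain: 160 ^ 173 ^ 32 ^ 255 ^ 124 ^ 103 ^ 167 ^ 55 = 89

89


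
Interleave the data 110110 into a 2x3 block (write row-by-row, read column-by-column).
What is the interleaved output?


Matrix:
  110
  110
Read columns: 111100

111100


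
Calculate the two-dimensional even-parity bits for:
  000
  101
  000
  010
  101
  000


Row parities: 000100
Column parities: 010

Row P: 000100, Col P: 010, Corner: 1


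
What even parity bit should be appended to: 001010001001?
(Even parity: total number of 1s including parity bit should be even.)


Number of 1s in data: 4
Parity bit: 0

0


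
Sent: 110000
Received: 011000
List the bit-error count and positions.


XOR: 101000

2 error(s) at position(s): 0, 2


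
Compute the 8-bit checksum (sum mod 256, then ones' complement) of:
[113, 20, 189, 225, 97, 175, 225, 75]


Sum = 1119 mod 256 = 95
Complement = 160

160


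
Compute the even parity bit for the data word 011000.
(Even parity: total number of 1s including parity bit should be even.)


Number of 1s in data: 2
Parity bit: 0

0


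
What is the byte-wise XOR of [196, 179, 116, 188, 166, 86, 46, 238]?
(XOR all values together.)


XOR chain: 196 ^ 179 ^ 116 ^ 188 ^ 166 ^ 86 ^ 46 ^ 238 = 143

143


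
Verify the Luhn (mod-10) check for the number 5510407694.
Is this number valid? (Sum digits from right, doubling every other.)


Luhn sum = 40
40 mod 10 = 0

Valid (Luhn sum mod 10 = 0)


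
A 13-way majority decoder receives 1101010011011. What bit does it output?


Ones: 8 out of 13
Threshold: 7

1 (8/13 voted 1)


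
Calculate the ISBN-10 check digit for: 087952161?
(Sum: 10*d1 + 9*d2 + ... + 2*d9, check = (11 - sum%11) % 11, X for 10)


Weighted sum: 255
255 mod 11 = 2

Check digit: 9


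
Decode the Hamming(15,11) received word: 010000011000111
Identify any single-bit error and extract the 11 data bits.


Syndrome = 15: error at position 15

Data: 00001000110 (corrected bit 15)


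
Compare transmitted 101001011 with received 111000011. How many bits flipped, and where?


XOR: 010001000

2 error(s) at position(s): 1, 5


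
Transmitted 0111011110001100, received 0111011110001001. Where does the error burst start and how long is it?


XOR: 0000000000000101

Burst at position 13, length 3


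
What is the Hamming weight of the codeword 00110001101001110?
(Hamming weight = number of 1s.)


Counting 1s in 00110001101001110

8


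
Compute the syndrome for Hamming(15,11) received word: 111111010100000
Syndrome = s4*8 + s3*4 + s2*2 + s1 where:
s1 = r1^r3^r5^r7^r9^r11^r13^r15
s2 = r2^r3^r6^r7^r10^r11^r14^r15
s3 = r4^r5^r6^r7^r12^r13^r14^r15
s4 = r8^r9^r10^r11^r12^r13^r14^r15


s1=1, s2=0, s3=1, s4=0

Syndrome = 5 (error at position 5)


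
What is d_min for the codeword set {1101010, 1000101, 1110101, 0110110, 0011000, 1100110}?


Comparing all pairs, minimum distance: 2
Can detect 1 errors, correct 0 errors

2


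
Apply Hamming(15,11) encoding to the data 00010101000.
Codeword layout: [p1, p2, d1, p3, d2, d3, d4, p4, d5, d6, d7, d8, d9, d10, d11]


Parity bits: p1=1, p2=0, p3=0, p4=0

100000100101000


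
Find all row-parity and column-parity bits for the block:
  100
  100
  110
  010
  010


Row parities: 11011
Column parities: 110

Row P: 11011, Col P: 110, Corner: 0


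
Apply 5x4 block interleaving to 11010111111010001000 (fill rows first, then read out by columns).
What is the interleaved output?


Matrix:
  1101
  0111
  1110
  1000
  1000
Read columns: 10111111000110011000

10111111000110011000


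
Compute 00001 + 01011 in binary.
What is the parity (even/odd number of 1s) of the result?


00001 = 1
01011 = 11
Sum = 12 = 1100
1s count = 2

even parity (2 ones in 1100)


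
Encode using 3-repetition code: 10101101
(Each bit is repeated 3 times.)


Each bit -> 3 copies

111000111000111111000111


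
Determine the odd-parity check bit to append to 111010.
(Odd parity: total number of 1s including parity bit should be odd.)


Number of 1s in data: 4
Parity bit: 1

1


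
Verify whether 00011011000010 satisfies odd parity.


Number of 1s: 5

Yes, parity is correct (5 ones)


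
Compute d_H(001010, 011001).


XOR: 010011
Count of 1s: 3

3


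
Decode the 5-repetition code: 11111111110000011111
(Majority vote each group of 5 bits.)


Groups: 11111, 11111, 00000, 11111
Majority votes: 1101

1101


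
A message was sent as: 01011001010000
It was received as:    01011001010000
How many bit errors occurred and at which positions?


XOR: 00000000000000

0 errors (received matches sent)


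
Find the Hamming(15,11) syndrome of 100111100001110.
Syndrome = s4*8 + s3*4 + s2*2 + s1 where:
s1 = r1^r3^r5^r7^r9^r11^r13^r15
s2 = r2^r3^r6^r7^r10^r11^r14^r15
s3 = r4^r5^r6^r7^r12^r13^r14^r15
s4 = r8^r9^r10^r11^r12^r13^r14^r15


s1=0, s2=1, s3=1, s4=1

Syndrome = 14 (error at position 14)


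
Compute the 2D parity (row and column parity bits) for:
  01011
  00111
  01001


Row parities: 110
Column parities: 00101

Row P: 110, Col P: 00101, Corner: 0


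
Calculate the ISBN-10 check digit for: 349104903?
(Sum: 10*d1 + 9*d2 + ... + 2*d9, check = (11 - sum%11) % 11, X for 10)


Weighted sum: 207
207 mod 11 = 9

Check digit: 2


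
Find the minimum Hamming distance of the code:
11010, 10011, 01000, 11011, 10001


Comparing all pairs, minimum distance: 1
Can detect 0 errors, correct 0 errors

1


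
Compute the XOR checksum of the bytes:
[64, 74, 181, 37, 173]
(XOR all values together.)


XOR chain: 64 ^ 74 ^ 181 ^ 37 ^ 173 = 55

55


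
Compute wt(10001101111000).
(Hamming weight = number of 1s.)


Counting 1s in 10001101111000

7


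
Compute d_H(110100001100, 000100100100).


XOR: 110000101000
Count of 1s: 4

4


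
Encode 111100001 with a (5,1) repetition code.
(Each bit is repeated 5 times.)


Each bit -> 5 copies

111111111111111111110000000000000000000011111


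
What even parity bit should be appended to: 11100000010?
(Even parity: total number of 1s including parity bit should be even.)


Number of 1s in data: 4
Parity bit: 0

0


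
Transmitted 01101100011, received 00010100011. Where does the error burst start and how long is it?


XOR: 01111000000

Burst at position 1, length 4


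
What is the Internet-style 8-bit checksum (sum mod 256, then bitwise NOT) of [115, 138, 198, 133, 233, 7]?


Sum = 824 mod 256 = 56
Complement = 199

199


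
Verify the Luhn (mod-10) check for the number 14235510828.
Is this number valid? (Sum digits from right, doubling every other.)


Luhn sum = 44
44 mod 10 = 4

Invalid (Luhn sum mod 10 = 4)


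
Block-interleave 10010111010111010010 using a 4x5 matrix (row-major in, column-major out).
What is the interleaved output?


Matrix:
  10010
  11101
  01110
  10010
Read columns: 11010110011010110100

11010110011010110100


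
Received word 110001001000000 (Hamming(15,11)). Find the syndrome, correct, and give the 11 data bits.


Syndrome = 12: error at position 12

Data: 00101001000 (corrected bit 12)


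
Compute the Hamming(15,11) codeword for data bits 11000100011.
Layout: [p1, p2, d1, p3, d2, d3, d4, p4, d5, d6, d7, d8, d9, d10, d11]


Parity bits: p1=1, p2=0, p3=1, p4=1

101110010100011


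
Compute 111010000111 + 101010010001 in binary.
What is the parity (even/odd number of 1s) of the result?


111010000111 = 3719
101010010001 = 2705
Sum = 6424 = 1100100011000
1s count = 5

odd parity (5 ones in 1100100011000)


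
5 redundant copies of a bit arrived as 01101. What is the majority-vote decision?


Ones: 3 out of 5
Threshold: 3

1 (3/5 voted 1)


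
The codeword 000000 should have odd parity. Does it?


Number of 1s: 0

No, parity error (0 ones)


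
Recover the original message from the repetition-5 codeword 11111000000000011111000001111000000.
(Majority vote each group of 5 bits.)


Groups: 11111, 00000, 00000, 11111, 00000, 11110, 00000
Majority votes: 1001010

1001010


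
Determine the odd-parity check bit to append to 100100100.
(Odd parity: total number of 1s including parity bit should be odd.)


Number of 1s in data: 3
Parity bit: 0

0


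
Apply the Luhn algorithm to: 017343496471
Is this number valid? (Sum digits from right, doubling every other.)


Luhn sum = 50
50 mod 10 = 0

Valid (Luhn sum mod 10 = 0)


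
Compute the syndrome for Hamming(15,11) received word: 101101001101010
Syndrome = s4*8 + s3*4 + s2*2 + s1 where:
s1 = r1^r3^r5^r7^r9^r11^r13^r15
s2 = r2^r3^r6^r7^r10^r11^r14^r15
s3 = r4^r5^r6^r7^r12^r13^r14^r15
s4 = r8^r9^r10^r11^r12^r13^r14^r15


s1=1, s2=0, s3=0, s4=0

Syndrome = 1 (error at position 1)


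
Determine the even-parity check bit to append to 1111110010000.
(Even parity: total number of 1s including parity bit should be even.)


Number of 1s in data: 7
Parity bit: 1

1


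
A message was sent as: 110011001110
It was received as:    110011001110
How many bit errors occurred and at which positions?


XOR: 000000000000

0 errors (received matches sent)


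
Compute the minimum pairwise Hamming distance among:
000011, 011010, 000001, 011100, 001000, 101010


Comparing all pairs, minimum distance: 1
Can detect 0 errors, correct 0 errors

1


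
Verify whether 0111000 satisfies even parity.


Number of 1s: 3

No, parity error (3 ones)


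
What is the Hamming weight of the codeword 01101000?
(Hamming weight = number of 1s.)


Counting 1s in 01101000

3


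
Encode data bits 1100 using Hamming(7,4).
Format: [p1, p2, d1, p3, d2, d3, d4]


Parity bits: p1=0, p2=1, p3=1

0111100


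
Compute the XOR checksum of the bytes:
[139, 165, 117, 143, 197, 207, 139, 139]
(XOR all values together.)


XOR chain: 139 ^ 165 ^ 117 ^ 143 ^ 197 ^ 207 ^ 139 ^ 139 = 222

222


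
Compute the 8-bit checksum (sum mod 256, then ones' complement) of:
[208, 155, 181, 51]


Sum = 595 mod 256 = 83
Complement = 172

172


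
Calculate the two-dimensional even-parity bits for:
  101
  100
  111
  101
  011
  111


Row parities: 011001
Column parities: 111

Row P: 011001, Col P: 111, Corner: 1


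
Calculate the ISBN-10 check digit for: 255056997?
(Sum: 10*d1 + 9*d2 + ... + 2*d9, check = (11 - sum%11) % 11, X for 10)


Weighted sum: 242
242 mod 11 = 0

Check digit: 0


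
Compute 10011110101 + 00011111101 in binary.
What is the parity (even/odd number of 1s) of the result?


10011110101 = 1269
00011111101 = 253
Sum = 1522 = 10111110010
1s count = 7

odd parity (7 ones in 10111110010)


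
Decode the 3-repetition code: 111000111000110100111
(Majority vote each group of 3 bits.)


Groups: 111, 000, 111, 000, 110, 100, 111
Majority votes: 1010101

1010101


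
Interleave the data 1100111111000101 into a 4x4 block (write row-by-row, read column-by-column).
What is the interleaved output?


Matrix:
  1100
  1111
  1100
  0101
Read columns: 1110111101000101

1110111101000101


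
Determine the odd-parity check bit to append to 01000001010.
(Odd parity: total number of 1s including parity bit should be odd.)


Number of 1s in data: 3
Parity bit: 0

0


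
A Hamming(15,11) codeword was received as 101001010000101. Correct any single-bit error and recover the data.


Syndrome = 14: error at position 14

Data: 10100000111 (corrected bit 14)


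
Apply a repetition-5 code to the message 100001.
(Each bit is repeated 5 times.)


Each bit -> 5 copies

111110000000000000000000011111


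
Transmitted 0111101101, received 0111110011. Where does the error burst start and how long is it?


XOR: 0000011110

Burst at position 5, length 4


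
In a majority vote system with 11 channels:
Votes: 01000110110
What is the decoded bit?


Ones: 5 out of 11
Threshold: 6

0 (5/11 voted 1)


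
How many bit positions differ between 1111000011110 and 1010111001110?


XOR: 0101111010000
Count of 1s: 6

6


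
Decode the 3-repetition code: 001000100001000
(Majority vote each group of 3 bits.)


Groups: 001, 000, 100, 001, 000
Majority votes: 00000

00000


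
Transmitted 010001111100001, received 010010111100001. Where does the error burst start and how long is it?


XOR: 000011000000000

Burst at position 4, length 2


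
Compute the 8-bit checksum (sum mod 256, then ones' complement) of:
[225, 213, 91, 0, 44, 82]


Sum = 655 mod 256 = 143
Complement = 112

112


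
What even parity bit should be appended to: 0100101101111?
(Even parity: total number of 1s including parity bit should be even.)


Number of 1s in data: 8
Parity bit: 0

0


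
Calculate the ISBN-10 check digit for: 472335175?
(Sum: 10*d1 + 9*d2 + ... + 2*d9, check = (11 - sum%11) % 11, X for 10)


Weighted sum: 218
218 mod 11 = 9

Check digit: 2


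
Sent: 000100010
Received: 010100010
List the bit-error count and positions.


XOR: 010000000

1 error(s) at position(s): 1


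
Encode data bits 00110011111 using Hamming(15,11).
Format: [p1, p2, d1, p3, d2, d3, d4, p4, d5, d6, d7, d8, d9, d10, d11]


Parity bits: p1=0, p2=1, p3=0, p4=1

010001110011111


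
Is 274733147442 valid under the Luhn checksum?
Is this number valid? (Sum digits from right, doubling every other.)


Luhn sum = 60
60 mod 10 = 0

Valid (Luhn sum mod 10 = 0)


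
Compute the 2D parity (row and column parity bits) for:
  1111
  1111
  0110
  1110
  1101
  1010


Row parities: 000110
Column parities: 1111

Row P: 000110, Col P: 1111, Corner: 0


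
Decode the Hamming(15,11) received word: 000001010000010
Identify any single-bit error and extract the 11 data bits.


Syndrome = 0: no error detected

Data: 00100000010 (no errors)


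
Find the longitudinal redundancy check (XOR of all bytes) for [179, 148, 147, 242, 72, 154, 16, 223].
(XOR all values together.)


XOR chain: 179 ^ 148 ^ 147 ^ 242 ^ 72 ^ 154 ^ 16 ^ 223 = 91

91


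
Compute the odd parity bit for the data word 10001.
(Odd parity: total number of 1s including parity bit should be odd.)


Number of 1s in data: 2
Parity bit: 1

1


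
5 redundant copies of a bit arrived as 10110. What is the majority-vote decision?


Ones: 3 out of 5
Threshold: 3

1 (3/5 voted 1)


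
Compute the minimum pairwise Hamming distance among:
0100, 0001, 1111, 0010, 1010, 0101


Comparing all pairs, minimum distance: 1
Can detect 0 errors, correct 0 errors

1


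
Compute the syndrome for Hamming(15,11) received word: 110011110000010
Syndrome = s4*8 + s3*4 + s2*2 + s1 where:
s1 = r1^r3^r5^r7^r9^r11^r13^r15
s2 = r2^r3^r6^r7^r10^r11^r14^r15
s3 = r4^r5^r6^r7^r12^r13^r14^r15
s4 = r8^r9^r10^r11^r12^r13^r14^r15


s1=1, s2=0, s3=0, s4=0

Syndrome = 1 (error at position 1)


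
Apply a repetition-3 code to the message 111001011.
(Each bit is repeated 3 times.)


Each bit -> 3 copies

111111111000000111000111111


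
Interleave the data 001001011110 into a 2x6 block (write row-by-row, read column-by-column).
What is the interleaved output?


Matrix:
  001001
  011110
Read columns: 000111010110

000111010110


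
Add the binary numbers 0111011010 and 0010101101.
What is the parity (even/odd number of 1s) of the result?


0111011010 = 474
0010101101 = 173
Sum = 647 = 1010000111
1s count = 5

odd parity (5 ones in 1010000111)


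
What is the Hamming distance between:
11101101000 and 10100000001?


XOR: 01001101001
Count of 1s: 5

5


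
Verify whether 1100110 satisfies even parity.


Number of 1s: 4

Yes, parity is correct (4 ones)


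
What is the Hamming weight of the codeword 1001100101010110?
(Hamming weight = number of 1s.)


Counting 1s in 1001100101010110

8


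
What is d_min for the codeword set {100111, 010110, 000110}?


Comparing all pairs, minimum distance: 1
Can detect 0 errors, correct 0 errors

1


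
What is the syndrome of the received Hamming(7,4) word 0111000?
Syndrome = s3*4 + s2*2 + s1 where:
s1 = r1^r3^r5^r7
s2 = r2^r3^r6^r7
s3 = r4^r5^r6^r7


s1=1, s2=0, s3=1

Syndrome = 5 (error at position 5)


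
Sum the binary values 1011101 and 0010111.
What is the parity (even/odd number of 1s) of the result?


1011101 = 93
0010111 = 23
Sum = 116 = 1110100
1s count = 4

even parity (4 ones in 1110100)


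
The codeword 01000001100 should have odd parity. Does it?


Number of 1s: 3

Yes, parity is correct (3 ones)


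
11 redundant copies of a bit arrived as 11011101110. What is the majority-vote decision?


Ones: 8 out of 11
Threshold: 6

1 (8/11 voted 1)


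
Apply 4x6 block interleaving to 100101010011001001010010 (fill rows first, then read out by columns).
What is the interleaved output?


Matrix:
  100101
  010011
  001001
  010010
Read columns: 100001010010100001011110

100001010010100001011110


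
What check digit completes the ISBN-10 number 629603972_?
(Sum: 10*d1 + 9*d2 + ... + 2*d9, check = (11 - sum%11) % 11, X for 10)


Weighted sum: 268
268 mod 11 = 4

Check digit: 7


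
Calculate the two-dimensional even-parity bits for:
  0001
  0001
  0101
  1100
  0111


Row parities: 11001
Column parities: 1110

Row P: 11001, Col P: 1110, Corner: 1


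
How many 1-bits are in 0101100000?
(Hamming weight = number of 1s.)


Counting 1s in 0101100000

3


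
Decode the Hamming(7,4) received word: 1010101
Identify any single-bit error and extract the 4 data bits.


Syndrome = 0: no error detected

Data: 1101 (no errors)


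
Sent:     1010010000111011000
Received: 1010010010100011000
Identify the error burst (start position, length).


XOR: 0000000010011000000

Burst at position 8, length 5


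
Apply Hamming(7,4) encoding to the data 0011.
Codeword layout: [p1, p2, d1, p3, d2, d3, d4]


Parity bits: p1=1, p2=0, p3=0

1000011


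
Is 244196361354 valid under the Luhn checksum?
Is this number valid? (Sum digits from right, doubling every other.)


Luhn sum = 54
54 mod 10 = 4

Invalid (Luhn sum mod 10 = 4)


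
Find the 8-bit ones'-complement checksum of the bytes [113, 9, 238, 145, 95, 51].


Sum = 651 mod 256 = 139
Complement = 116

116


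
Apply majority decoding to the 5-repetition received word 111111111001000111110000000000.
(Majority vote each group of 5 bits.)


Groups: 11111, 11110, 01000, 11111, 00000, 00000
Majority votes: 110100

110100


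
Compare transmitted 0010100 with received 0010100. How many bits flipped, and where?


XOR: 0000000

0 errors (received matches sent)


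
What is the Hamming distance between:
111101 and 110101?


XOR: 001000
Count of 1s: 1

1


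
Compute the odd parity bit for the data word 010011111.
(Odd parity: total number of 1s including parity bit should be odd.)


Number of 1s in data: 6
Parity bit: 1

1


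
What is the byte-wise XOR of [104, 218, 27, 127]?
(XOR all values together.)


XOR chain: 104 ^ 218 ^ 27 ^ 127 = 214

214


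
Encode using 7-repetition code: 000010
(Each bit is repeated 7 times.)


Each bit -> 7 copies

000000000000000000000000000011111110000000


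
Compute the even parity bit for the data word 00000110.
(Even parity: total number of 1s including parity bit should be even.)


Number of 1s in data: 2
Parity bit: 0

0


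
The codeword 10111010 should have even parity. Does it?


Number of 1s: 5

No, parity error (5 ones)


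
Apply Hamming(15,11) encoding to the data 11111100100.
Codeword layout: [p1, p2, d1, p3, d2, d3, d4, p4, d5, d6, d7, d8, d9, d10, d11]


Parity bits: p1=1, p2=0, p3=0, p4=1

101011111100100


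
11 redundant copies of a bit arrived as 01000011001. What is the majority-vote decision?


Ones: 4 out of 11
Threshold: 6

0 (4/11 voted 1)


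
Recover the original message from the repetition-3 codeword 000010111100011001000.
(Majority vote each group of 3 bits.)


Groups: 000, 010, 111, 100, 011, 001, 000
Majority votes: 0010100

0010100


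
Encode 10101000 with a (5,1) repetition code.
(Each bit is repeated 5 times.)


Each bit -> 5 copies

1111100000111110000011111000000000000000


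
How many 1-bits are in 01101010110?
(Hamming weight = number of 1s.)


Counting 1s in 01101010110

6


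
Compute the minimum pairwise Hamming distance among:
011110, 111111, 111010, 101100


Comparing all pairs, minimum distance: 2
Can detect 1 errors, correct 0 errors

2


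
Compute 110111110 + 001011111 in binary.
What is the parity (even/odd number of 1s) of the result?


110111110 = 446
001011111 = 95
Sum = 541 = 1000011101
1s count = 5

odd parity (5 ones in 1000011101)


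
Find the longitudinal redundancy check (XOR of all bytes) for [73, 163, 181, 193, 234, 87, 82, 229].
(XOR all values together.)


XOR chain: 73 ^ 163 ^ 181 ^ 193 ^ 234 ^ 87 ^ 82 ^ 229 = 148

148


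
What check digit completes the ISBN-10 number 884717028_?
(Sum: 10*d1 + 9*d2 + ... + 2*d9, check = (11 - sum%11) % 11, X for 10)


Weighted sum: 296
296 mod 11 = 10

Check digit: 1


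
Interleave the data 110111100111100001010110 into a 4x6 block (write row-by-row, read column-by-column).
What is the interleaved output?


Matrix:
  110111
  100111
  100001
  010110
Read columns: 111010010000110111011110

111010010000110111011110


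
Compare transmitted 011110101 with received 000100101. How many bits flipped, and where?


XOR: 011010000

3 error(s) at position(s): 1, 2, 4


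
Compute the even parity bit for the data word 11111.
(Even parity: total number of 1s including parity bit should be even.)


Number of 1s in data: 5
Parity bit: 1

1


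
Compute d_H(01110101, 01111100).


XOR: 00001001
Count of 1s: 2

2


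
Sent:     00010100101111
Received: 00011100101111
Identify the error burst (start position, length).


XOR: 00001000000000

Burst at position 4, length 1


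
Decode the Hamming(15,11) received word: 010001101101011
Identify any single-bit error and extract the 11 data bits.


Syndrome = 13: error at position 13

Data: 00111101111 (corrected bit 13)


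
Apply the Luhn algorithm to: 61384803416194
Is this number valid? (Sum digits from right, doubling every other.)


Luhn sum = 63
63 mod 10 = 3

Invalid (Luhn sum mod 10 = 3)


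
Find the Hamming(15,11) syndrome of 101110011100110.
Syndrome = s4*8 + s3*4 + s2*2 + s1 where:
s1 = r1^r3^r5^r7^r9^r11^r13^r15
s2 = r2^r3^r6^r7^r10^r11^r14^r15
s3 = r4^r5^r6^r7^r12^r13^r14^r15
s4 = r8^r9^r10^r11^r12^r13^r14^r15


s1=1, s2=1, s3=0, s4=1

Syndrome = 11 (error at position 11)


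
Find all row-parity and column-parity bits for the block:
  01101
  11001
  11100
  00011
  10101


Row parities: 11101
Column parities: 11110

Row P: 11101, Col P: 11110, Corner: 0


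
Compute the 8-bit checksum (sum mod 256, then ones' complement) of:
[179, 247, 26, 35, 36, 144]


Sum = 667 mod 256 = 155
Complement = 100

100


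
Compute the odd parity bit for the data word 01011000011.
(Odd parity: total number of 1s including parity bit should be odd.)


Number of 1s in data: 5
Parity bit: 0

0


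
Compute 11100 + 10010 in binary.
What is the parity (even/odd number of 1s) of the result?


11100 = 28
10010 = 18
Sum = 46 = 101110
1s count = 4

even parity (4 ones in 101110)


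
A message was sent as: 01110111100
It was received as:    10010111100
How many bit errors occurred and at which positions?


XOR: 11100000000

3 error(s) at position(s): 0, 1, 2


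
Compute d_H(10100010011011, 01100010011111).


XOR: 11000000000100
Count of 1s: 3

3


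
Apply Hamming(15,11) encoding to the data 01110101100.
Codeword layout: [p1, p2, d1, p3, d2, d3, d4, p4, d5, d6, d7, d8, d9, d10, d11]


Parity bits: p1=1, p2=1, p3=1, p4=1

110111110101100


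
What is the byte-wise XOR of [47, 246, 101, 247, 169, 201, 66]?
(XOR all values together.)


XOR chain: 47 ^ 246 ^ 101 ^ 247 ^ 169 ^ 201 ^ 66 = 105

105


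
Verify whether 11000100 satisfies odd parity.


Number of 1s: 3

Yes, parity is correct (3 ones)


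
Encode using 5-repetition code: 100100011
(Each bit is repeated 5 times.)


Each bit -> 5 copies

111110000000000111110000000000000001111111111


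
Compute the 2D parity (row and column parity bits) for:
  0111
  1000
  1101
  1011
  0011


Row parities: 11110
Column parities: 1010

Row P: 11110, Col P: 1010, Corner: 0


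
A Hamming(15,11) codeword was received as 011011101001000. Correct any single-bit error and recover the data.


Syndrome = 0: no error detected

Data: 11111001000 (no errors)


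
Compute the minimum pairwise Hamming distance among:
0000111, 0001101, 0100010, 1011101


Comparing all pairs, minimum distance: 2
Can detect 1 errors, correct 0 errors

2


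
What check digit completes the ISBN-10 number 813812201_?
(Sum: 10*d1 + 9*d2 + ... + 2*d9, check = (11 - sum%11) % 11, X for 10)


Weighted sum: 195
195 mod 11 = 8

Check digit: 3


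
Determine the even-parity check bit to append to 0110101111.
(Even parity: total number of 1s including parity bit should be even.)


Number of 1s in data: 7
Parity bit: 1

1


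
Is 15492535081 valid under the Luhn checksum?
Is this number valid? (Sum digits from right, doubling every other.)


Luhn sum = 30
30 mod 10 = 0

Valid (Luhn sum mod 10 = 0)


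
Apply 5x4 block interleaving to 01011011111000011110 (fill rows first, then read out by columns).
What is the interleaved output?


Matrix:
  0101
  1011
  1110
  0001
  1110
Read columns: 01101101010110111010

01101101010110111010


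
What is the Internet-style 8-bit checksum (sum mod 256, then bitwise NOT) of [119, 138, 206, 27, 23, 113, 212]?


Sum = 838 mod 256 = 70
Complement = 185

185
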